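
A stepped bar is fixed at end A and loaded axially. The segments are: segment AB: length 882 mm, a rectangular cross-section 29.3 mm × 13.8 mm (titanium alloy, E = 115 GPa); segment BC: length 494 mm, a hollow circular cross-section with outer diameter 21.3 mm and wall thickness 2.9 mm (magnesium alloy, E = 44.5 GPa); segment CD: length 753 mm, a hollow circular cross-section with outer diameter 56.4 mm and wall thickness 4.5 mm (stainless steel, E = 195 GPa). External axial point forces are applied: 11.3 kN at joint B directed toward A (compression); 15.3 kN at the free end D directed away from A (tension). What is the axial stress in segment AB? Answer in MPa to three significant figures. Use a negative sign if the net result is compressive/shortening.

Internal axial forces (sectioning from the free end, tension +): N_CD = 15.3 kN, N_BC = 15.3 kN, N_AB = 4 kN.
A_AB = 404.3 mm².
σ_AB = N_AB/A_AB = 4000/404.3 = 9.893 MPa.

9.89 MPa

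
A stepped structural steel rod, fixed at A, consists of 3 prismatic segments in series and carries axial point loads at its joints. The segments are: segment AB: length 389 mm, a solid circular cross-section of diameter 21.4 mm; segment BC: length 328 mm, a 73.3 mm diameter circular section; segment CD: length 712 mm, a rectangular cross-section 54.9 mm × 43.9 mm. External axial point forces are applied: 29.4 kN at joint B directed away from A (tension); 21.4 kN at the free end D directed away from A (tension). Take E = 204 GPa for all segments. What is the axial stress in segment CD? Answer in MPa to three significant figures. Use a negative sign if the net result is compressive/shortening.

8.88 MPa

Internal axial forces (sectioning from the free end, tension +): N_CD = 21.4 kN, N_BC = 21.4 kN, N_AB = 50.8 kN.
A_CD = 2410 mm².
σ_CD = N_CD/A_CD = 21400/2410 = 8.879 MPa.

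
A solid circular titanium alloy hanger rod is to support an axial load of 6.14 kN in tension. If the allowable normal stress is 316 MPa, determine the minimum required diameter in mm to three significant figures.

4.97 mm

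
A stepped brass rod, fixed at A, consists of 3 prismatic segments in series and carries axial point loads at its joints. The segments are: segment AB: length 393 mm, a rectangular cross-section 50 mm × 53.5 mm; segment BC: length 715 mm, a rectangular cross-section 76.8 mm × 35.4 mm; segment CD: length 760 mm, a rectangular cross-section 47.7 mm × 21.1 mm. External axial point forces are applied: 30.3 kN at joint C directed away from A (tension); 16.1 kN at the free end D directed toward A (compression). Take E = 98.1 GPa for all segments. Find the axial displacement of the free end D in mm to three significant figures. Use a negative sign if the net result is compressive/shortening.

-0.0646 mm

Internal axial forces (sectioning from the free end, tension +): N_CD = -16.1 kN, N_BC = 14.2 kN, N_AB = 14.2 kN.
A_AB = 2675 mm².
A_BC = 2719 mm².
A_CD = 1006 mm².
δ_AB = 14200·393/(2675·98100) = 0.02127 mm
δ_BC = 14200·715/(2719·98100) = 0.03807 mm
δ_CD = -16100·760/(1006·98100) = -0.1239 mm
δ = Σδ_i = -0.06459 mm.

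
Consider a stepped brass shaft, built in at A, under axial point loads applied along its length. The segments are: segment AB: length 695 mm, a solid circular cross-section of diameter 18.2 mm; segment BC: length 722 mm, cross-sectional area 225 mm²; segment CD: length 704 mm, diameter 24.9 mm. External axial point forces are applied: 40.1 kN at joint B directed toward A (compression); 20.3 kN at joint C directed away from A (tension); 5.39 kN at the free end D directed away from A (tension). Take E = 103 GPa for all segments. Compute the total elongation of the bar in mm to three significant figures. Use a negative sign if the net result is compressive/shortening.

0.502 mm

Internal axial forces (sectioning from the free end, tension +): N_CD = 5.39 kN, N_BC = 25.69 kN, N_AB = -14.41 kN.
A_AB = 260.2 mm².
A_CD = 487 mm².
δ_AB = -14410·695/(260.2·103000) = -0.3737 mm
δ_BC = 25690·722/(225·103000) = 0.8004 mm
δ_CD = 5390·704/(487·103000) = 0.07565 mm
δ = Σδ_i = 0.5023 mm.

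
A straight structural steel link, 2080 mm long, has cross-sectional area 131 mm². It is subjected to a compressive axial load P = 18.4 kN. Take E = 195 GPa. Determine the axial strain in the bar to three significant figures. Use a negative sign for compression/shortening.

-7.20e-04

σ = N/A = -140.5 MPa; ε = σ/E = -140.5/195000 = -7.203e-04.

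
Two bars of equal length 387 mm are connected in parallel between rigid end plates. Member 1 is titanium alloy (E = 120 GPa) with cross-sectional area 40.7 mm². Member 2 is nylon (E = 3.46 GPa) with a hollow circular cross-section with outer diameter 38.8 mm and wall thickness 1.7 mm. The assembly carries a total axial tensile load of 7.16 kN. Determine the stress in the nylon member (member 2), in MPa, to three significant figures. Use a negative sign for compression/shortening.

4.45 MPa

A_2 = 198.1 mm².
Equal strain + equilibrium ⇒ each member carries load in proportion to AE: A₁E₁ = 4884000 N, A₂E₂ = 685600 N, ΣAE = 5570000 N.
σ₂ = P·E₂/ΣAE = 7160·3460/5570000 = 4.448 MPa.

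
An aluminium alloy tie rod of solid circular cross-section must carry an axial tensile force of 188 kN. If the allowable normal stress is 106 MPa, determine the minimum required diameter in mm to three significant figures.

47.5 mm

Required area A ≥ P/σ_allow = 188000/106 = 1774 mm².
For a solid circular section, d ≥ √(4A/π) = 47.52 mm.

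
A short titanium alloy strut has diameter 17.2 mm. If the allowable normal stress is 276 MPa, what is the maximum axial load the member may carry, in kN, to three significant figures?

64.1 kN

A = 232.4 mm².
P_max = σ_allow · A = 276 · 232.4 = 64130 N = 64.13 kN.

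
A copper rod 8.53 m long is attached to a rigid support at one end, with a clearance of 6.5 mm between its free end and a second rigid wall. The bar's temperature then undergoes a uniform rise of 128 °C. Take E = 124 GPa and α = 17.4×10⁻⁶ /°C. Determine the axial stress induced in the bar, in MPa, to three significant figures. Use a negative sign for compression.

-182 MPa

Free thermal expansion αLΔT = 17.4e-6 · 8530 · 128 = 19 mm.
The walls engage after the gap closes; constrained expansion = 19 − 6.5 = 12.5 mm.
The walls impose strain ε = −(12.5)/8530 = -1.4652e-03; σ = Eε = 124000 · -1.4652e-03 = -181.7 MPa.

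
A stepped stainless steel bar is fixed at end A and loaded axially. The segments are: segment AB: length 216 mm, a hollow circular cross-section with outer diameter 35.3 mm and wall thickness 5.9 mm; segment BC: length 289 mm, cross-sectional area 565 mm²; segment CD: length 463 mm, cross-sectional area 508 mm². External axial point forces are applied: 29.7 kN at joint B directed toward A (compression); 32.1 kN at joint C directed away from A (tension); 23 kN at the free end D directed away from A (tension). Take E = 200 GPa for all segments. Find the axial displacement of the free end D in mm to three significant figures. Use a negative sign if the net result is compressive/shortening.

Internal axial forces (sectioning from the free end, tension +): N_CD = 23 kN, N_BC = 55.1 kN, N_AB = 25.4 kN.
A_AB = 544.9 mm².
δ_AB = 25400·216/(544.9·200000) = 0.05034 mm
δ_BC = 55100·289/(565·200000) = 0.1409 mm
δ_CD = 23000·463/(508·200000) = 0.1048 mm
δ = Σδ_i = 0.2961 mm.

0.296 mm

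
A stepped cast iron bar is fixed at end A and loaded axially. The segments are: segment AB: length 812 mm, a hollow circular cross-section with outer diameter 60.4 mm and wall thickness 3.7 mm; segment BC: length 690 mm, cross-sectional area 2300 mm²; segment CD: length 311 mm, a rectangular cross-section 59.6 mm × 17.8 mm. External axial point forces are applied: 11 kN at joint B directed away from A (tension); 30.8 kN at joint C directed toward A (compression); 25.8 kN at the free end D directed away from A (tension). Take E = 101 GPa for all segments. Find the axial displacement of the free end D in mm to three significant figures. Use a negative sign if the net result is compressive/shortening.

Internal axial forces (sectioning from the free end, tension +): N_CD = 25.8 kN, N_BC = -5 kN, N_AB = 6 kN.
A_AB = 659.1 mm².
A_CD = 1061 mm².
δ_AB = 6000·812/(659.1·101000) = 0.07319 mm
δ_BC = -5000·690/(2300·101000) = -0.01485 mm
δ_CD = 25800·311/(1061·101000) = 0.07488 mm
δ = Σδ_i = 0.1332 mm.

0.133 mm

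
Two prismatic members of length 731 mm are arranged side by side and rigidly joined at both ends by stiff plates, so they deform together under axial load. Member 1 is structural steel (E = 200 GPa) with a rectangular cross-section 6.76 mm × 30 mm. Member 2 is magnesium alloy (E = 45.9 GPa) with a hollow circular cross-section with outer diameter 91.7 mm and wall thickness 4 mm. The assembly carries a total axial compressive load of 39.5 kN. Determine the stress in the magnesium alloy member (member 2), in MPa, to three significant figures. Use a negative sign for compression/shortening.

-19.9 MPa

A_1 = 202.8 mm².
A_2 = 1102 mm².
Equal strain + equilibrium ⇒ each member carries load in proportion to AE: A₁E₁ = 40560000 N, A₂E₂ = 50590000 N, ΣAE = 91150000 N.
σ₂ = P·E₂/ΣAE = -39500·45900/91150000 = -19.89 MPa.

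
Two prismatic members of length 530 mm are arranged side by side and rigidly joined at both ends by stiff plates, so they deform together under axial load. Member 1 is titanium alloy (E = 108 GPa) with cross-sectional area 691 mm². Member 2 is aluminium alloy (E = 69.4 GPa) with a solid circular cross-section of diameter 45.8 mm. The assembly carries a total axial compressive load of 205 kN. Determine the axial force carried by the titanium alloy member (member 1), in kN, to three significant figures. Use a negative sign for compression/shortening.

A_2 = 1647 mm².
Equal strain + equilibrium ⇒ each member carries load in proportion to AE: A₁E₁ = 74630000 N, A₂E₂ = 114300000 N, ΣAE = 189000000 N.
F₁ = P·A₁E₁/ΣAE = -205000·74630000/189000000 = -80960 N.

-81.0 kN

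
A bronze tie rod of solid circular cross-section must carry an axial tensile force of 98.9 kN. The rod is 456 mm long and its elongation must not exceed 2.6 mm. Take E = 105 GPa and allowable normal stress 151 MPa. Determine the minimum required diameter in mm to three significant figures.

Required area A ≥ P/σ_allow = 98900/151 = 655 mm².
For a solid circular section, d ≥ √(4A/π) = 28.88 mm.
Elongation limit: A ≥ PL/(Eδ_allow) = 98900·456/(105000·2.6) = 165.2 mm² ⇒ d ≥ 14.5 mm.
The stress limit governs.

28.9 mm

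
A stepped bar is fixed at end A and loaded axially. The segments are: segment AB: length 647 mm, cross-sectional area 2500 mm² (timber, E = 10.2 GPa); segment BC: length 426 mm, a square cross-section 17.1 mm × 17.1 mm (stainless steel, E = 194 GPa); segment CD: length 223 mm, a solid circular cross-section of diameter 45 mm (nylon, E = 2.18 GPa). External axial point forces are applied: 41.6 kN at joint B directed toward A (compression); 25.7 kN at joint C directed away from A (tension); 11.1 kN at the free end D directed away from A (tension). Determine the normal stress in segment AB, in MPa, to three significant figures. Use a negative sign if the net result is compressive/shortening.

Internal axial forces (sectioning from the free end, tension +): N_CD = 11.1 kN, N_BC = 36.8 kN, N_AB = -4.8 kN.
σ_AB = N_AB/A_AB = -4800/2500 = -1.92 MPa.

-1.92 MPa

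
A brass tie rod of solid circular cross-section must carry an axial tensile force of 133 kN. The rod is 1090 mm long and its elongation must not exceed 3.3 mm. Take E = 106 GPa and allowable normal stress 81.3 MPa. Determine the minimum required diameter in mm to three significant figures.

Required area A ≥ P/σ_allow = 133000/81.3 = 1636 mm².
For a solid circular section, d ≥ √(4A/π) = 45.64 mm.
Elongation limit: A ≥ PL/(Eδ_allow) = 133000·1090/(106000·3.3) = 414.4 mm² ⇒ d ≥ 22.97 mm.
The stress limit governs.

45.6 mm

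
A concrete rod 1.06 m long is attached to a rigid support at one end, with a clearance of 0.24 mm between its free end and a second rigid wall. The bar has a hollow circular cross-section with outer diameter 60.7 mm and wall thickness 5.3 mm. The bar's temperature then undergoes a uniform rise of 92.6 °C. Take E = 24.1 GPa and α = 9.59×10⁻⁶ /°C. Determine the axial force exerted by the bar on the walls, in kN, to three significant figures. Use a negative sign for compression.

Free thermal expansion αLΔT = 9.59e-6 · 1060 · 92.6 = 0.9413 mm.
The walls engage after the gap closes; constrained expansion = 0.9413 − 0.24 = 0.7013 mm.
The walls impose strain ε = −(0.7013)/1060 = -6.6162e-04; σ = Eε = 24100 · -6.6162e-04 = -15.95 MPa.
Wall reaction R = σ·A = -15.95·922.4 = -14710 N = -14.71 kN.

-14.7 kN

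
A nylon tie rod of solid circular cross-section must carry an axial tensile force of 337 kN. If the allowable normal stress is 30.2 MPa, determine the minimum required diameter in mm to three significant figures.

119 mm

Required area A ≥ P/σ_allow = 337000/30.2 = 11160 mm².
For a solid circular section, d ≥ √(4A/π) = 119.2 mm.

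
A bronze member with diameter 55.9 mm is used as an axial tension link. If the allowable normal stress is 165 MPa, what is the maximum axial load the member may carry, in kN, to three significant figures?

A = 2454 mm².
P_max = σ_allow · A = 165 · 2454 = 404900 N = 404.9 kN.

405 kN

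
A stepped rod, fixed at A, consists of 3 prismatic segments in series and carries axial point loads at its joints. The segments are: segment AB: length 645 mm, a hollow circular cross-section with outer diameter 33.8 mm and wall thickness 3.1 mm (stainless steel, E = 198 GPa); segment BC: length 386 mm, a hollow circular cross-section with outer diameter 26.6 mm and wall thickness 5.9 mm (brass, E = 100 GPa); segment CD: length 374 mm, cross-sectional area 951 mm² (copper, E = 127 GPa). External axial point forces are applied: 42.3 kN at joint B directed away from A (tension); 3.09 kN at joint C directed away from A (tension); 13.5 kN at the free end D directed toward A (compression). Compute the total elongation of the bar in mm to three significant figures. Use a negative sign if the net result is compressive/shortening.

Internal axial forces (sectioning from the free end, tension +): N_CD = -13.5 kN, N_BC = -10.41 kN, N_AB = 31.89 kN.
A_AB = 299 mm².
A_BC = 383.7 mm².
δ_AB = 31890·645/(299·198000) = 0.3475 mm
δ_BC = -10410·386/(383.7·100000) = -0.1047 mm
δ_CD = -13500·374/(951·127000) = -0.0418 mm
δ = Σδ_i = 0.2009 mm.

0.201 mm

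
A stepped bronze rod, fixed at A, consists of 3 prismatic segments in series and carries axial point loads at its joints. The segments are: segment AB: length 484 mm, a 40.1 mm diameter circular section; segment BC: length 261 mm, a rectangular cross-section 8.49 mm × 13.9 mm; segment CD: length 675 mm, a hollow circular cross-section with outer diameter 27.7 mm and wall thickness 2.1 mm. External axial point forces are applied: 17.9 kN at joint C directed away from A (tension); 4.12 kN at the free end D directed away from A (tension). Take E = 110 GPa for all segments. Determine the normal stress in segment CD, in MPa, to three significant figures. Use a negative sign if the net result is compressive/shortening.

24.4 MPa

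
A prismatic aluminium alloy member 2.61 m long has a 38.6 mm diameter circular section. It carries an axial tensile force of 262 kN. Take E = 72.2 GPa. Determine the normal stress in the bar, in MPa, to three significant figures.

A = 1170 mm².
σ = N/A = 262000/1170 = 223.9 MPa.

224 MPa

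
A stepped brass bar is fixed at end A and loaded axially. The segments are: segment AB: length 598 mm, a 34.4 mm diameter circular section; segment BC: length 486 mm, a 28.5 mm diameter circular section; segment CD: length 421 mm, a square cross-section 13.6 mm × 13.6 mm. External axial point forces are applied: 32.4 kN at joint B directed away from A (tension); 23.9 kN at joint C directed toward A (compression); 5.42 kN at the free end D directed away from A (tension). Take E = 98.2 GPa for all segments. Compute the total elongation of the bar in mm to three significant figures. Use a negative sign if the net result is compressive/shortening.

0.0735 mm

Internal axial forces (sectioning from the free end, tension +): N_CD = 5.42 kN, N_BC = -18.48 kN, N_AB = 13.92 kN.
A_AB = 929.4 mm².
A_BC = 637.9 mm².
A_CD = 185 mm².
δ_AB = 13920·598/(929.4·98200) = 0.09121 mm
δ_BC = -18480·486/(637.9·98200) = -0.1434 mm
δ_CD = 5420·421/(185·98200) = 0.1256 mm
δ = Σδ_i = 0.07347 mm.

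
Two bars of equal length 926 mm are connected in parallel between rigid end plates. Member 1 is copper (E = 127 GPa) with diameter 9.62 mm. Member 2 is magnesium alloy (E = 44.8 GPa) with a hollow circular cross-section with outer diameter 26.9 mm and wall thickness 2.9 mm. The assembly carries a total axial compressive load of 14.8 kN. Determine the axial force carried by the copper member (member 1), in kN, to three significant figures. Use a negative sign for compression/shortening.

-7.18 kN

A_1 = 72.68 mm².
A_2 = 218.7 mm².
Equal strain + equilibrium ⇒ each member carries load in proportion to AE: A₁E₁ = 9231000 N, A₂E₂ = 9796000 N, ΣAE = 19030000 N.
F₁ = P·A₁E₁/ΣAE = -14800·9231000/19030000 = -7180 N.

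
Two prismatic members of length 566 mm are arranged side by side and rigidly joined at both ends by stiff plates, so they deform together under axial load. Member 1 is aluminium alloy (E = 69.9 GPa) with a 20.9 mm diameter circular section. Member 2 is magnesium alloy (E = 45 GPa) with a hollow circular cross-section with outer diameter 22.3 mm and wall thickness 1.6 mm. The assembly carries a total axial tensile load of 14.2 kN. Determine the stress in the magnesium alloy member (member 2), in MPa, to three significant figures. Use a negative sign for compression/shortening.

22.3 MPa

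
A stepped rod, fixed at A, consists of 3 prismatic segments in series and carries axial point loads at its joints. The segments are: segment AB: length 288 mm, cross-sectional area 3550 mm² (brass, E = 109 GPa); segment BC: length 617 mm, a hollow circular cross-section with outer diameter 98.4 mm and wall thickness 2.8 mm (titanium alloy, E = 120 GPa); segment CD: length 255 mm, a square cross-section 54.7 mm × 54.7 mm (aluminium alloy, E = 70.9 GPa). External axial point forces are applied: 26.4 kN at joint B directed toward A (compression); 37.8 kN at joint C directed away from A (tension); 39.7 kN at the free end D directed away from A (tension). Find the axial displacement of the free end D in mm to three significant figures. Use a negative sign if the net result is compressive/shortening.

0.560 mm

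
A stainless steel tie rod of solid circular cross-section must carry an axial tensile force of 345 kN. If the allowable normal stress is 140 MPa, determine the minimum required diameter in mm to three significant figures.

56.0 mm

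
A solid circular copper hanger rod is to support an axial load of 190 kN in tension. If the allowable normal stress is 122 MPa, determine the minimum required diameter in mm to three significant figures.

Required area A ≥ P/σ_allow = 190000/122 = 1557 mm².
For a solid circular section, d ≥ √(4A/π) = 44.53 mm.

44.5 mm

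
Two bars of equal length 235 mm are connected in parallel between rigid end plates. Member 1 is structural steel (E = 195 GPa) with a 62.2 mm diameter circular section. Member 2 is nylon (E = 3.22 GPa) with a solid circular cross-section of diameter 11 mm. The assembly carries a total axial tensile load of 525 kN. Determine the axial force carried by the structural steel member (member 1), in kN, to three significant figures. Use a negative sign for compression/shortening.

525 kN

A_1 = 3039 mm².
A_2 = 95.03 mm².
Equal strain + equilibrium ⇒ each member carries load in proportion to AE: A₁E₁ = 592500000 N, A₂E₂ = 306000 N, ΣAE = 592800000 N.
F₁ = P·A₁E₁/ΣAE = 525000·592500000/592800000 = 524700 N.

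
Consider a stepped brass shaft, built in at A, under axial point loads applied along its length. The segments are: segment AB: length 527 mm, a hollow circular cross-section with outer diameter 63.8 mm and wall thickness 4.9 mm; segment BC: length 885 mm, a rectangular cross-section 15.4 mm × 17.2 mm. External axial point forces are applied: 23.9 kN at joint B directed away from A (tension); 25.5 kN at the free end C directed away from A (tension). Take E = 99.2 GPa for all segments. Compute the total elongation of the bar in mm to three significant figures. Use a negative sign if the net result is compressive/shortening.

1.15 mm

Internal axial forces (sectioning from the free end, tension +): N_BC = 25.5 kN, N_AB = 49.4 kN.
A_AB = 906.7 mm².
A_BC = 264.9 mm².
δ_AB = 49400·527/(906.7·99200) = 0.2894 mm
δ_BC = 25500·885/(264.9·99200) = 0.8589 mm
δ = Σδ_i = 1.148 mm.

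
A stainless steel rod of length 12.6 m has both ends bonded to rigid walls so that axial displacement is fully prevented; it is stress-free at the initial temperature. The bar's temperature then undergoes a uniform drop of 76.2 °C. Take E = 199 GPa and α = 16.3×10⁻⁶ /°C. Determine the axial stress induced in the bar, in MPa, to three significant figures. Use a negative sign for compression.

Free thermal expansion αLΔT = 16.3e-6 · 12600 · -76.2 = -15.65 mm.
The walls impose strain ε = −(-15.65)/12600 = 1.2421e-03; σ = Eε = 199000 · 1.2421e-03 = 247.2 MPa.

247 MPa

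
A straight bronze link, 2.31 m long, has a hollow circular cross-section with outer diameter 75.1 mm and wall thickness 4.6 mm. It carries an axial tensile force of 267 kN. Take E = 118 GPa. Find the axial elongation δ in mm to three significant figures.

A = 1019 mm².
δ_mech = NL/(AE) = 267000·2310/(1019·118000) = 5.13 mm.

5.13 mm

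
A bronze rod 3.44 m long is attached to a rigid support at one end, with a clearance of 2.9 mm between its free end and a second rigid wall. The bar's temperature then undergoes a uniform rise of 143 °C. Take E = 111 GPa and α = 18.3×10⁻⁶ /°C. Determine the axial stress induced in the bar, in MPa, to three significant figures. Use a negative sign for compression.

-197 MPa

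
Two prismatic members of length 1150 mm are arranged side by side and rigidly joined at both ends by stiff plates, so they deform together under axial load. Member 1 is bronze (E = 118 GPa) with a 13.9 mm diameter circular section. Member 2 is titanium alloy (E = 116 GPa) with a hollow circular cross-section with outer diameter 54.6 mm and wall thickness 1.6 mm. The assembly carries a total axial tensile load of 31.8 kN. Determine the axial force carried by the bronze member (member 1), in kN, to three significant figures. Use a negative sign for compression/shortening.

A_1 = 151.7 mm².
A_2 = 266.4 mm².
Equal strain + equilibrium ⇒ each member carries load in proportion to AE: A₁E₁ = 17910000 N, A₂E₂ = 30900000 N, ΣAE = 48810000 N.
F₁ = P·A₁E₁/ΣAE = 31800·17910000/48810000 = 11670 N.

11.7 kN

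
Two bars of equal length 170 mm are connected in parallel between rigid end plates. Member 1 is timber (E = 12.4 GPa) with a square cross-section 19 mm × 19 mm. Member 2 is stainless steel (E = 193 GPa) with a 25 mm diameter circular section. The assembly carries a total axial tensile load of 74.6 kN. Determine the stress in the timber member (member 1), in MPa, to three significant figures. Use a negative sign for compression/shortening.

9.32 MPa

A_1 = 361 mm².
A_2 = 490.9 mm².
Equal strain + equilibrium ⇒ each member carries load in proportion to AE: A₁E₁ = 4476000 N, A₂E₂ = 94740000 N, ΣAE = 99220000 N.
σ₁ = P·E₁/ΣAE = 74600·12400/99220000 = 9.324 MPa.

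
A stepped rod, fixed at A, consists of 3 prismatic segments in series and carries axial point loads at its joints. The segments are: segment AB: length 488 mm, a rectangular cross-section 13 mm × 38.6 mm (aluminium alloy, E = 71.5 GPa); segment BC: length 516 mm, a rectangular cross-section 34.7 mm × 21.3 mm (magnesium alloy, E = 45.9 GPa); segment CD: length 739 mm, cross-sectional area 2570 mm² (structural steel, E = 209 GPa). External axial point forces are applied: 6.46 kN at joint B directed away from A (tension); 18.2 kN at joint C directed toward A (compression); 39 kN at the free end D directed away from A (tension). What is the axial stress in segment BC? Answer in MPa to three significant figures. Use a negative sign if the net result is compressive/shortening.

Internal axial forces (sectioning from the free end, tension +): N_CD = 39 kN, N_BC = 20.8 kN, N_AB = 27.26 kN.
A_BC = 739.1 mm².
σ_BC = N_BC/A_BC = 20800/739.1 = 28.14 MPa.

28.1 MPa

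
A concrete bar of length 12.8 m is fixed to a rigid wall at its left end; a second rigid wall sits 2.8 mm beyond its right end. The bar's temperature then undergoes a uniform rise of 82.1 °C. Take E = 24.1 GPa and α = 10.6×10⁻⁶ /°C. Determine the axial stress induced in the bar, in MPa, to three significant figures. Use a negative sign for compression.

Free thermal expansion αLΔT = 10.6e-6 · 12800 · 82.1 = 11.14 mm.
The walls engage after the gap closes; constrained expansion = 11.14 − 2.8 = 8.339 mm.
The walls impose strain ε = −(8.339)/12800 = -6.5151e-04; σ = Eε = 24100 · -6.5151e-04 = -15.7 MPa.

-15.7 MPa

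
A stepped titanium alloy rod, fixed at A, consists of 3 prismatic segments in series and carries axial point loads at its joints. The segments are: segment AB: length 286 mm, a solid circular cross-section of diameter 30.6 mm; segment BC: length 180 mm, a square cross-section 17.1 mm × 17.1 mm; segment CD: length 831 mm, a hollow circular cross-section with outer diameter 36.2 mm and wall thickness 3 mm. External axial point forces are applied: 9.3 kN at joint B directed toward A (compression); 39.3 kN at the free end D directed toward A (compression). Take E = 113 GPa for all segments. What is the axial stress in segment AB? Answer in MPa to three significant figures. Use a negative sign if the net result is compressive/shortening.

-66.1 MPa

Internal axial forces (sectioning from the free end, tension +): N_CD = -39.3 kN, N_BC = -39.3 kN, N_AB = -48.6 kN.
A_AB = 735.4 mm².
σ_AB = N_AB/A_AB = -48600/735.4 = -66.09 MPa.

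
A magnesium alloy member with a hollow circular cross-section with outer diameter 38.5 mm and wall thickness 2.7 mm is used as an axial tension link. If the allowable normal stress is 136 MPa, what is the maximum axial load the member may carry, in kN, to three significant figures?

A = 303.7 mm².
P_max = σ_allow · A = 136 · 303.7 = 41300 N = 41.3 kN.

41.3 kN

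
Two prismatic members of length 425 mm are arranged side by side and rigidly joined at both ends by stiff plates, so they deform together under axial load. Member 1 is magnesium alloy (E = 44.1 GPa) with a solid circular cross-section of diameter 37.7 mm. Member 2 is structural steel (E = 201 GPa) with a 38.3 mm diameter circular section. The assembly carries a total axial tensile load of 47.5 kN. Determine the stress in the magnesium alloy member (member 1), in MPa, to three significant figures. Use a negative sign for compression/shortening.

A_1 = 1116 mm².
A_2 = 1152 mm².
Equal strain + equilibrium ⇒ each member carries load in proportion to AE: A₁E₁ = 49230000 N, A₂E₂ = 231600000 N, ΣAE = 280800000 N.
σ₁ = P·E₁/ΣAE = 47500·44100/280800000 = 7.46 MPa.

7.46 MPa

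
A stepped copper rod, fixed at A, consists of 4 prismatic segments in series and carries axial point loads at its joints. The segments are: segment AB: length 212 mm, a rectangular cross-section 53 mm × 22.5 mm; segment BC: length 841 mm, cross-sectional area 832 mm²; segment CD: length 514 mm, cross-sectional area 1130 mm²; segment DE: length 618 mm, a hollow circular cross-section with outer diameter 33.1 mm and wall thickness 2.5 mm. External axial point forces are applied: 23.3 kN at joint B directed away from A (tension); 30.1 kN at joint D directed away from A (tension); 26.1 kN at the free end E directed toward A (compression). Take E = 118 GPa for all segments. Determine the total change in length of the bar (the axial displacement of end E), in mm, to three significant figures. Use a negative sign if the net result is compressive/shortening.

-0.478 mm

Internal axial forces (sectioning from the free end, tension +): N_DE = -26.1 kN, N_CD = 4 kN, N_BC = 4 kN, N_AB = 27.3 kN.
A_AB = 1192 mm².
A_DE = 240.3 mm².
δ_AB = 27300·212/(1192·118000) = 0.04113 mm
δ_BC = 4000·841/(832·118000) = 0.03426 mm
δ_CD = 4000·514/(1130·118000) = 0.01542 mm
δ_DE = -26100·618/(240.3·118000) = -0.5688 mm
δ = Σδ_i = -0.478 mm.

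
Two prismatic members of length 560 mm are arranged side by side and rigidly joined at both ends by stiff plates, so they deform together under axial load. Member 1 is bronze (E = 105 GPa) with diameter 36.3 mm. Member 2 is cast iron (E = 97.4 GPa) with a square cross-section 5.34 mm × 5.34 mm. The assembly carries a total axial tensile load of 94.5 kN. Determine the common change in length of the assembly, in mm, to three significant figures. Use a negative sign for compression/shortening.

A_1 = 1035 mm².
A_2 = 28.52 mm².
Equal strain + equilibrium ⇒ each member carries load in proportion to AE: A₁E₁ = 108700000 N, A₂E₂ = 2777000 N, ΣAE = 111400000 N.
δ = PL/ΣAE = 94500·560/111400000 = 0.4749 mm.

0.475 mm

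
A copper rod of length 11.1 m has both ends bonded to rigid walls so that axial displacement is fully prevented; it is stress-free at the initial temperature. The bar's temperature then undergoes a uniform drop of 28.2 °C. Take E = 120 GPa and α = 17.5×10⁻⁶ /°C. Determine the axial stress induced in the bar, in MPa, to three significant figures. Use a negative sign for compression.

59.2 MPa

Free thermal expansion αLΔT = 17.5e-6 · 11100 · -28.2 = -5.478 mm.
The walls impose strain ε = −(-5.478)/11100 = 4.9350e-04; σ = Eε = 120000 · 4.9350e-04 = 59.22 MPa.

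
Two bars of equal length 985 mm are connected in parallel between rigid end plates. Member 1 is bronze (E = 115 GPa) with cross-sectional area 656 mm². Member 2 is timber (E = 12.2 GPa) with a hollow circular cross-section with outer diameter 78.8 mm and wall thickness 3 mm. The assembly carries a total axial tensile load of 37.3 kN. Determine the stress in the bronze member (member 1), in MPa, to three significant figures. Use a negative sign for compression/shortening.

A_2 = 714.4 mm².
Equal strain + equilibrium ⇒ each member carries load in proportion to AE: A₁E₁ = 75440000 N, A₂E₂ = 8716000 N, ΣAE = 84160000 N.
σ₁ = P·E₁/ΣAE = 37300·115000/84160000 = 50.97 MPa.

51.0 MPa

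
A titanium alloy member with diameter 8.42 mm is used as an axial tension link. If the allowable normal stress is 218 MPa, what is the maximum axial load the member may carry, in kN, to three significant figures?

A = 55.68 mm².
P_max = σ_allow · A = 218 · 55.68 = 12140 N = 12.14 kN.

12.1 kN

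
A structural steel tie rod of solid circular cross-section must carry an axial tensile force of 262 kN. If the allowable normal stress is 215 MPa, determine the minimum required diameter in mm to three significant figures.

Required area A ≥ P/σ_allow = 262000/215 = 1219 mm².
For a solid circular section, d ≥ √(4A/π) = 39.39 mm.

39.4 mm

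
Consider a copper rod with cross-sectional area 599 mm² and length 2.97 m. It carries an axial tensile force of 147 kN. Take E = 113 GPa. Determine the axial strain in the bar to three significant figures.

0.00217

σ = N/A = 245.4 MPa; ε = σ/E = 245.4/113000 = 2.172e-03.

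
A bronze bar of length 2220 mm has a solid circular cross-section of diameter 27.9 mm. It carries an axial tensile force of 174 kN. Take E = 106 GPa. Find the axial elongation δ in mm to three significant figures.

5.96 mm

A = 611.4 mm².
δ_mech = NL/(AE) = 174000·2220/(611.4·106000) = 5.961 mm.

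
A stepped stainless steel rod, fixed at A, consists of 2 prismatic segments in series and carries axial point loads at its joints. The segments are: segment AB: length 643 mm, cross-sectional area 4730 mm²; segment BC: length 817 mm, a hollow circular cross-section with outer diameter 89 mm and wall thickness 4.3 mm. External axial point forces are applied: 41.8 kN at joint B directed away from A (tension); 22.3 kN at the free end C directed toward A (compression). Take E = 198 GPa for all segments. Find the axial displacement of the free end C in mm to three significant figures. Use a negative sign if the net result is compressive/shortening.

Internal axial forces (sectioning from the free end, tension +): N_BC = -22.3 kN, N_AB = 19.5 kN.
A_BC = 1144 mm².
δ_AB = 19500·643/(4730·198000) = 0.01339 mm
δ_BC = -22300·817/(1144·198000) = -0.08042 mm
δ = Σδ_i = -0.06703 mm.

-0.0670 mm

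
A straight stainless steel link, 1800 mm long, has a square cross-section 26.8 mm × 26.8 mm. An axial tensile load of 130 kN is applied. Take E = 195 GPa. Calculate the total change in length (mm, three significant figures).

1.67 mm

A = 718.2 mm².
δ_mech = NL/(AE) = 130000·1800/(718.2·195000) = 1.671 mm.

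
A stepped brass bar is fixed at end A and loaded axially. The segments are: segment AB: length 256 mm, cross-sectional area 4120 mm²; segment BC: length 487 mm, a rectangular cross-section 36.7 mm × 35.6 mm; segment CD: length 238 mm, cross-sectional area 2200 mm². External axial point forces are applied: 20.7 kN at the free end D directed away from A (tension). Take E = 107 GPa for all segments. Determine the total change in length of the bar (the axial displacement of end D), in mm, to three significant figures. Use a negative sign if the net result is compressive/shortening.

Internal axial forces (sectioning from the free end, tension +): N_CD = 20.7 kN, N_BC = 20.7 kN, N_AB = 20.7 kN.
A_BC = 1307 mm².
δ_AB = 20700·256/(4120·107000) = 0.01202 mm
δ_BC = 20700·487/(1307·107000) = 0.07211 mm
δ_CD = 20700·238/(2200·107000) = 0.02093 mm
δ = Σδ_i = 0.1051 mm.

0.105 mm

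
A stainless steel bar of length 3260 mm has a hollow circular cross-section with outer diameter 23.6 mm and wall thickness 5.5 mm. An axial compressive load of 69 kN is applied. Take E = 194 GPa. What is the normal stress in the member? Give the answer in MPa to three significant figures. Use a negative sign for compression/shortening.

A = 312.7 mm².
σ = N/A = -69000/312.7 = -220.6 MPa.

-221 MPa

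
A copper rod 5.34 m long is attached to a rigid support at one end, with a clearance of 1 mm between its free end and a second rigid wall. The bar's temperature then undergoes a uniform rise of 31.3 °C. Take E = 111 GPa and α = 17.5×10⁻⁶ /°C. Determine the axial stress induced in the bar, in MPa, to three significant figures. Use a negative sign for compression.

-40.0 MPa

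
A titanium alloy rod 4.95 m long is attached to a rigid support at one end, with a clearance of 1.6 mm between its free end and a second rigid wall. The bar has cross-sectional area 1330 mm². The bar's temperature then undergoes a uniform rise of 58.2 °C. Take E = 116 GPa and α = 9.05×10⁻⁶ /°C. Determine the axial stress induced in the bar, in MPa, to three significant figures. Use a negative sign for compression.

-23.6 MPa

Free thermal expansion αLΔT = 9.05e-6 · 4950 · 58.2 = 2.607 mm.
The walls engage after the gap closes; constrained expansion = 2.607 − 1.6 = 1.007 mm.
The walls impose strain ε = −(1.007)/4950 = -2.0348e-04; σ = Eε = 116000 · -2.0348e-04 = -23.6 MPa.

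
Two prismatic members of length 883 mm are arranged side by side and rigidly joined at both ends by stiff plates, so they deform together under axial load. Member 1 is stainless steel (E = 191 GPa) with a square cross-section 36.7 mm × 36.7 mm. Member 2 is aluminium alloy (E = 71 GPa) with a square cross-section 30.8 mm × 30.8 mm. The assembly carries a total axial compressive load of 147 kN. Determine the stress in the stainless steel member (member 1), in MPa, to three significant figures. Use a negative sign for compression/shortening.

-86.5 MPa

A_1 = 1347 mm².
A_2 = 948.6 mm².
Equal strain + equilibrium ⇒ each member carries load in proportion to AE: A₁E₁ = 257300000 N, A₂E₂ = 67350000 N, ΣAE = 324600000 N.
σ₁ = P·E₁/ΣAE = -147000·191000/324600000 = -86.49 MPa.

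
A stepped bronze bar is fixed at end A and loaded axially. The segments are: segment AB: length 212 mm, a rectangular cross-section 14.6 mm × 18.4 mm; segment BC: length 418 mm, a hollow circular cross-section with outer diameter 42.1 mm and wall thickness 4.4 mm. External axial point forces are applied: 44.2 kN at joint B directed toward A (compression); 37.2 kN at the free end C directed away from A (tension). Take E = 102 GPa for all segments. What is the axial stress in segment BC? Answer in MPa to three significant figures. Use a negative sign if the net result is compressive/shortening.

71.4 MPa

Internal axial forces (sectioning from the free end, tension +): N_BC = 37.2 kN, N_AB = -7 kN.
A_BC = 521.1 mm².
σ_BC = N_BC/A_BC = 37200/521.1 = 71.38 MPa.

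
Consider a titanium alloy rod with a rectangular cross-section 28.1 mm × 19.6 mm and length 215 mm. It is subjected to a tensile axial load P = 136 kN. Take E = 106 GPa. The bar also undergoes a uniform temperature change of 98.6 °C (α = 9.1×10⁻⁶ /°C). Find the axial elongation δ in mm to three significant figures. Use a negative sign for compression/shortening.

A = 550.8 mm².
δ_mech = NL/(AE) = 136000·215/(550.8·106000) = 0.5009 mm.
δ_thermal = αLΔT = 9.1e-6·215·98.6 = 0.1929 mm.
δ = δ_mech + δ_thermal = 0.6938 mm.

0.694 mm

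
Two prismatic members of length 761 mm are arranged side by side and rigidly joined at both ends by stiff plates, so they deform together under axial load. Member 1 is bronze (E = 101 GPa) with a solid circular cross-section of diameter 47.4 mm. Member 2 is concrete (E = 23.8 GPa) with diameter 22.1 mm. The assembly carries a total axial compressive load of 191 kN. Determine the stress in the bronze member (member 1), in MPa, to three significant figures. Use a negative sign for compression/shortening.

A_1 = 1765 mm².
A_2 = 383.6 mm².
Equal strain + equilibrium ⇒ each member carries load in proportion to AE: A₁E₁ = 178200000 N, A₂E₂ = 9130000 N, ΣAE = 187400000 N.
σ₁ = P·E₁/ΣAE = -191000·101000/187400000 = -103 MPa.

-103 MPa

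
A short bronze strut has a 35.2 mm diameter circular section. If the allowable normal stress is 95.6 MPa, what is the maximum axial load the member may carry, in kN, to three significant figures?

93.0 kN

A = 973.1 mm².
P_max = σ_allow · A = 95.6 · 973.1 = 93030 N = 93.03 kN.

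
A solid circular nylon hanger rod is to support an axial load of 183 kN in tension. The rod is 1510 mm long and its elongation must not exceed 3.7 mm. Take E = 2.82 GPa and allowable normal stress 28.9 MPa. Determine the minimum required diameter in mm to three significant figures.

Required area A ≥ P/σ_allow = 183000/28.9 = 6332 mm².
For a solid circular section, d ≥ √(4A/π) = 89.79 mm.
Elongation limit: A ≥ PL/(Eδ_allow) = 183000·1510/(2820·3.7) = 26480 mm² ⇒ d ≥ 183.6 mm.
The elongation limit governs.

184 mm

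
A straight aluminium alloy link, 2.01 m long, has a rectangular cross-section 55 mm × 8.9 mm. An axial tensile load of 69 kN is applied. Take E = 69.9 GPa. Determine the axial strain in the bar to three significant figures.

0.00202

A = 489.5 mm².
σ = N/A = 141 MPa; ε = σ/E = 141/69900 = 2.017e-03.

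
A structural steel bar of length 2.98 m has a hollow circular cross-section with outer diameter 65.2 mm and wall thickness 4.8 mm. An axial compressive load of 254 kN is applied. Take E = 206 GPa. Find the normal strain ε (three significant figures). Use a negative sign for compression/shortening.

-0.00135

A = 910.8 mm².
σ = N/A = -278.9 MPa; ε = σ/E = -278.9/206000 = -1.354e-03.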